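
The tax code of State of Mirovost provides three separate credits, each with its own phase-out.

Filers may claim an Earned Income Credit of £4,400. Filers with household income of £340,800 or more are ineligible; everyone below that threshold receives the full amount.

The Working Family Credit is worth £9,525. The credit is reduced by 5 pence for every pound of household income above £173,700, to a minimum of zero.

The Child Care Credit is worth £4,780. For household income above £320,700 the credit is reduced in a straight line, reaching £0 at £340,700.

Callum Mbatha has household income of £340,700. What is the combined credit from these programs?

£5,575

Earned Income Credit: £340,700 is below the £340,800 cutoff, so the full £4,400 applies.
Working Family Credit: 5% of the £167,000 excess over £173,700 is £8,350; credit = £9,525 − £8,350 = £1,175.
Child Care Credit: £340,700 is at or above £340,700, so the credit is £0.
Total: £4,400 + £1,175 + £0 = £5,575.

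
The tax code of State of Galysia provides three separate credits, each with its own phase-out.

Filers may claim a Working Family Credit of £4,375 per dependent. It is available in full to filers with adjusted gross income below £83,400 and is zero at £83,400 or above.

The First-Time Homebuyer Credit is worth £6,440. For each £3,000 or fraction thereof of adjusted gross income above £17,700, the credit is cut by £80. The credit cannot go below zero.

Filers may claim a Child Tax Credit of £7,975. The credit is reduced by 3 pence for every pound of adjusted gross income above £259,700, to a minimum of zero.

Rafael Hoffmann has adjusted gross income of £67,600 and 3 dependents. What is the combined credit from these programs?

£26,180

Working Family Credit: base = 3 × £4,375 = £13,125. £67,600 is below the £83,400 cutoff, so the full £13,125 applies.
First-Time Homebuyer Credit: income exceeds £17,700 by £49,900, which is 17 full-or-partial £3,000 increments; reduction = 17 × £80 = £1,360, leaving £5,080.
Child Tax Credit: £67,600 is at or below the £259,700 threshold, so the full £7,975 applies.
Total: £13,125 + £5,080 + £7,975 = £26,180.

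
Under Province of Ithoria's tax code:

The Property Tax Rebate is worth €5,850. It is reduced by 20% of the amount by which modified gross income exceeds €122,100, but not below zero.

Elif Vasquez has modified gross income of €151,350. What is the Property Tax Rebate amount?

€0

Property Tax Rebate: 20% of the €29,250 excess over €122,100 is €5,850 ≥ base, so the credit is €0.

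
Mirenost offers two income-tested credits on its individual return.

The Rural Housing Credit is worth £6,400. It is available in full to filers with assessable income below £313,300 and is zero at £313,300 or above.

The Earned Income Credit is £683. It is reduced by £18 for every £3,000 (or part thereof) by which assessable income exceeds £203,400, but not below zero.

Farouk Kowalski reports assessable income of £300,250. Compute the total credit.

Rural Housing Credit: £300,250 is below the £313,300 cutoff, so the full £6,400 applies.
Earned Income Credit: income exceeds £203,400 by £96,850, which is 33 full-or-partial £3,000 increments; reduction = 33 × £18 = £594, leaving £89.
Total: £6,400 + £89 = £6,489.

£6,489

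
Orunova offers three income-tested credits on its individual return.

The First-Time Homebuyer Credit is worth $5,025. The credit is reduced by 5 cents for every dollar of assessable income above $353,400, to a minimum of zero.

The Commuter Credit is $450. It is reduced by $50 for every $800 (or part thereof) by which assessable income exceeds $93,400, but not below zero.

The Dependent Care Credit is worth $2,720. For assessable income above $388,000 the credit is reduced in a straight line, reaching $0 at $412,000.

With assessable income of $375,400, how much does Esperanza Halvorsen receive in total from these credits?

$6,645

First-Time Homebuyer Credit: 5% of the $22,000 excess over $353,400 is $1,100; credit = $5,025 − $1,100 = $3,925.
Commuter Credit: income exceeds $93,400 by $282,000 → 353 increments × $50 = $17,650 ≥ base, so the credit is $0.
Dependent Care Credit: $375,400 is at or below the $388,000 threshold, so the full $2,720 applies.
Total: $3,925 + $0 + $2,720 = $6,645.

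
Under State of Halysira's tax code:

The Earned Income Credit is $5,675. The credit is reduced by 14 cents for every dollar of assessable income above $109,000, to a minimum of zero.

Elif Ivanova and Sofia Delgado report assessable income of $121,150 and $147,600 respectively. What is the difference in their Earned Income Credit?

$3,703

Elif ($121,150): Earned Income Credit: 14% of the $12,150 excess over $109,000 is $1,701; credit = $5,675 − $1,701 = $3,974.
Sofia ($147,600): Earned Income Credit: 14% of the $38,600 excess over $109,000 is $5,404; credit = $5,675 − $5,404 = $271.
Difference: |$3,974 − $271| = $3,703.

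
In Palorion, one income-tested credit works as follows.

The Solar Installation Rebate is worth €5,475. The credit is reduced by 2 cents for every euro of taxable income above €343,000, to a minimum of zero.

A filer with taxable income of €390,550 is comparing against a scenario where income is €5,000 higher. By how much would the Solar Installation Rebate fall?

€100

At €390,550 — 2% of the €47,550 excess over €343,000 is €951; credit = €5,475 − €951 = €4,524.
At €395,550 — 2% of the €52,550 excess over €343,000 is €1,051; credit = €5,475 − €1,051 = €4,424.
Lost: €4,524 − €4,424 = €100.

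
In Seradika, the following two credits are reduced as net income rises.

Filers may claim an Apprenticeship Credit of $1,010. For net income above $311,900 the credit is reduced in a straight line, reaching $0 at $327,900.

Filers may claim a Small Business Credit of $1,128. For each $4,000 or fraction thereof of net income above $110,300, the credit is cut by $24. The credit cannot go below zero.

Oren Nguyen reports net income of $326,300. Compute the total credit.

$101

Apprenticeship Credit: $326,300 is $14,400 into a $16,000 phase-out range, leaving 1,600/16,000 of the credit: $1,010 × 1,600/16,000 = $101.
Small Business Credit: income exceeds $110,300 by $216,000 → 54 increments × $24 = $1,296 ≥ base, so the credit is $0.
Total: $101 + $0 = $101.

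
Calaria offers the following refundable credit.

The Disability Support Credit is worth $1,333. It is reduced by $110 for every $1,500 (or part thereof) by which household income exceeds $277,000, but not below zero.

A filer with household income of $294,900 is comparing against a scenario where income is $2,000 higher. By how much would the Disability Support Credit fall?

At $294,900 — income exceeds $277,000 by $17,900, which is 12 full-or-partial $1,500 increments; reduction = 12 × $110 = $1,320, leaving $13.
At $296,900 — income exceeds $277,000 by $19,900 → 14 increments × $110 = $1,540 ≥ base, so the credit is $0.
Lost: $13 − $0 = $13.

$13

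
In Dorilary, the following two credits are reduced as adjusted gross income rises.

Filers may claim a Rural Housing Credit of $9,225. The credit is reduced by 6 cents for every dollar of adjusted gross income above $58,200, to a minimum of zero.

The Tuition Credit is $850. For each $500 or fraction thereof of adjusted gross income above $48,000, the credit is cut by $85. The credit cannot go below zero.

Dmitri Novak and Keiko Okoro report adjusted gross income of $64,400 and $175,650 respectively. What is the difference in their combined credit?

Dmitri ($64,400): Rural Housing Credit: 6% of the $6,200 excess over $58,200 is $372; credit = $9,225 − $372 = $8,853. Tuition Credit: income exceeds $48,000 by $16,400 → 33 increments × $85 = $2,805 ≥ base, so the credit is $0. total $8,853 + $0 = $8,853
Keiko ($175,650): Rural Housing Credit: 6% of the $117,450 excess over $58,200 is $7,047; credit = $9,225 − $7,047 = $2,178. Tuition Credit: income exceeds $48,000 by $127,650 → 256 increments × $85 = $21,760 ≥ base, so the credit is $0. total $2,178 + $0 = $2,178
Difference: |$8,853 − $2,178| = $6,675.

$6,675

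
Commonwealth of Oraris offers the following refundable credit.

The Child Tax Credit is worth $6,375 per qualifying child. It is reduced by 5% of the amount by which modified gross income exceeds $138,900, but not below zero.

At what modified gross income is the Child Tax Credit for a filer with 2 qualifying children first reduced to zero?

Full credit = 2 × $6,375 = $12,750.
The credit falls by 5% of each dollar above $138,900, so it reaches zero when the excess is $12,750 / 5% = $255,000: income = $138,900 + $255,000 = $393,900.

$393,900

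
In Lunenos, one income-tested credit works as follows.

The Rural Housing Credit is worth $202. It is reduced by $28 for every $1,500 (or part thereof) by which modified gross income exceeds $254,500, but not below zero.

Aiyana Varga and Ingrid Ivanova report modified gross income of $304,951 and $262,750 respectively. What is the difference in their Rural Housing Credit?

$34

Aiyana ($304,951): Rural Housing Credit: income exceeds $254,500 by $50,451 → 34 increments × $28 = $952 ≥ base, so the credit is $0.
Ingrid ($262,750): Rural Housing Credit: income exceeds $254,500 by $8,250, which is 6 full-or-partial $1,500 increments; reduction = 6 × $28 = $168, leaving $34.
Difference: |$0 − $34| = $34.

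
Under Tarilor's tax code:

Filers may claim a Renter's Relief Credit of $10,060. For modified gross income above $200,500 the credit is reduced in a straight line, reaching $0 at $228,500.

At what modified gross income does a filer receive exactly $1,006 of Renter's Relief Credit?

$1,006 is 1,006/10,060 of the full $10,060, so 9,054/10,060 of the $28,000 range has been used: income = $200,500 + $28,000 × 9,054/10,060 = $225,700.

$225,700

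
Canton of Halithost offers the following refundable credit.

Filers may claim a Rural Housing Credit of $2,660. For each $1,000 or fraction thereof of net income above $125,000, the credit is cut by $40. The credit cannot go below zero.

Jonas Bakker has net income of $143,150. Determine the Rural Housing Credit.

Rural Housing Credit: income exceeds $125,000 by $18,150, which is 19 full-or-partial $1,000 increments; reduction = 19 × $40 = $760, leaving $1,900.

$1,900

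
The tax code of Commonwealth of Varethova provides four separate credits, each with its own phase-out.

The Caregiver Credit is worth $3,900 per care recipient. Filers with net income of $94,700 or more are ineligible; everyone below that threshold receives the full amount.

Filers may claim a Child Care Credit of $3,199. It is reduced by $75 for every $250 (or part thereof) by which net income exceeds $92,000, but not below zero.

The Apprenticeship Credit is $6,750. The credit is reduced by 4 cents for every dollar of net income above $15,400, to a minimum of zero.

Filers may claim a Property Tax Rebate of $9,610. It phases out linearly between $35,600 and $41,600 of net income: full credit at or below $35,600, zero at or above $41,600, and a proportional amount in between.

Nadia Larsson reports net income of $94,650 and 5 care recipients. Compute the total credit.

$25,454

Caregiver Credit: base = 5 × $3,900 = $19,500. $94,650 is below the $94,700 cutoff, so the full $19,500 applies.
Child Care Credit: income exceeds $92,000 by $2,650, which is 11 full-or-partial $250 increments; reduction = 11 × $75 = $825, leaving $2,374.
Apprenticeship Credit: 4% of the $79,250 excess over $15,400 is $3,170; credit = $6,750 − $3,170 = $3,580.
Property Tax Rebate: $94,650 is at or above $41,600, so the credit is $0.
Total: $19,500 + $2,374 + $3,580 + $0 = $25,454.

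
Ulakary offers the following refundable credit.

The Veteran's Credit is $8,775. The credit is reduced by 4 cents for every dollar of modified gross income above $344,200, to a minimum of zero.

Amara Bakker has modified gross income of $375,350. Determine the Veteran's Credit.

Veteran's Credit: 4% of the $31,150 excess over $344,200 is $1,246; credit = $8,775 − $1,246 = $7,529.

$7,529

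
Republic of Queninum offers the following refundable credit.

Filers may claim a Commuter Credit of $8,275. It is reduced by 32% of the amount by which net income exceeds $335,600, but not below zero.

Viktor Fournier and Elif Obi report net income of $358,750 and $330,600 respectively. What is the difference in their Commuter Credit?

Viktor ($358,750): Commuter Credit: 32% of the $23,150 excess over $335,600 is $7,408; credit = $8,275 − $7,408 = $867.
Elif ($330,600): Commuter Credit: $330,600 is at or below the $335,600 threshold, so the full $8,275 applies.
Difference: |$867 − $8,275| = $7,408.

$7,408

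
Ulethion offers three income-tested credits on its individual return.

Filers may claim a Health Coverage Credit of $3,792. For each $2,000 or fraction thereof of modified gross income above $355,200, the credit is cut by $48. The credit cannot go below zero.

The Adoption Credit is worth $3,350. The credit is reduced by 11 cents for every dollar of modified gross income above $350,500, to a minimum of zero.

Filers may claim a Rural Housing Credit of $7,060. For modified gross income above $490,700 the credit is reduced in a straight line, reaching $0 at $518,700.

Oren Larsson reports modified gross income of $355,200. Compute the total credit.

Health Coverage Credit: $355,200 is at or below the $355,200 threshold, so the full $3,792 applies.
Adoption Credit: 11% of the $4,700 excess over $350,500 is $517; credit = $3,350 − $517 = $2,833.
Rural Housing Credit: $355,200 is at or below the $490,700 threshold, so the full $7,060 applies.
Total: $3,792 + $2,833 + $7,060 = $13,685.

$13,685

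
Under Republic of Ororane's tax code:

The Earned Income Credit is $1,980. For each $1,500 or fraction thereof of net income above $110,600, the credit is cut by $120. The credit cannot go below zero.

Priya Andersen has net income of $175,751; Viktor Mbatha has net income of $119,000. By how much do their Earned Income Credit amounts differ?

Priya ($175,751): Earned Income Credit: income exceeds $110,600 by $65,151 → 44 increments × $120 = $5,280 ≥ base, so the credit is $0.
Viktor ($119,000): Earned Income Credit: income exceeds $110,600 by $8,400, which is 6 full-or-partial $1,500 increments; reduction = 6 × $120 = $720, leaving $1,260.
Difference: |$0 − $1,260| = $1,260.

$1,260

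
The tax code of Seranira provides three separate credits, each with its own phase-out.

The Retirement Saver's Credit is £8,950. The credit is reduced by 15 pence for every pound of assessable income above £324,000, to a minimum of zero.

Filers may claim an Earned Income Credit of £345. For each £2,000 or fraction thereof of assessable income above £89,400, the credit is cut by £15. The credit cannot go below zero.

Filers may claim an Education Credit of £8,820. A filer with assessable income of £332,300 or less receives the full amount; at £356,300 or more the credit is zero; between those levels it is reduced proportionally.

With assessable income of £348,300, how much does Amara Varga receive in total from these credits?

Retirement Saver's Credit: 15% of the £24,300 excess over £324,000 is £3,645; credit = £8,950 − £3,645 = £5,305.
Earned Income Credit: income exceeds £89,400 by £258,900 → 130 increments × £15 = £1,950 ≥ base, so the credit is £0.
Education Credit: £348,300 is £16,000 into a £24,000 phase-out range, leaving 8,000/24,000 of the credit: £8,820 × 8,000/24,000 = £2,940.
Total: £5,305 + £0 + £2,940 = £8,245.

£8,245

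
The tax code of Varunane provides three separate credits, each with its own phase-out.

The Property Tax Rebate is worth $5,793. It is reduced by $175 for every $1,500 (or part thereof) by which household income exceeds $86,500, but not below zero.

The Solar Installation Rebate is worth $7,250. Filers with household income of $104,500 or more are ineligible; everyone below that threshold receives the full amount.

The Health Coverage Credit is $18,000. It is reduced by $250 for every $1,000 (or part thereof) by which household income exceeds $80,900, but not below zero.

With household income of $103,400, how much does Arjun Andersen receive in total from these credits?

Property Tax Rebate: income exceeds $86,500 by $16,900, which is 12 full-or-partial $1,500 increments; reduction = 12 × $175 = $2,100, leaving $3,693.
Solar Installation Rebate: $103,400 is below the $104,500 cutoff, so the full $7,250 applies.
Health Coverage Credit: income exceeds $80,900 by $22,500, which is 23 full-or-partial $1,000 increments; reduction = 23 × $250 = $5,750, leaving $12,250.
Total: $3,693 + $7,250 + $12,250 = $23,193.

$23,193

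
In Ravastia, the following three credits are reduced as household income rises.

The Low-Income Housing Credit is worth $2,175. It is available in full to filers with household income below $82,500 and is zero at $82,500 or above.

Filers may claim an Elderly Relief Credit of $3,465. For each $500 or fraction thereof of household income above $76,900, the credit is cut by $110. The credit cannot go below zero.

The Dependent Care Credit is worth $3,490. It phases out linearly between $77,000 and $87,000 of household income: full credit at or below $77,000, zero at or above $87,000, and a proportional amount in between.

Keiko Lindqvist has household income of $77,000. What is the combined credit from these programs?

Low-Income Housing Credit: $77,000 is below the $82,500 cutoff, so the full $2,175 applies.
Elderly Relief Credit: income exceeds $76,900 by $100, which is 1 full-or-partial $500 increment; reduction = 1 × $110 = $110, leaving $3,355.
Dependent Care Credit: $77,000 is at or below the $77,000 threshold, so the full $3,490 applies.
Total: $2,175 + $3,355 + $3,490 = $9,020.

$9,020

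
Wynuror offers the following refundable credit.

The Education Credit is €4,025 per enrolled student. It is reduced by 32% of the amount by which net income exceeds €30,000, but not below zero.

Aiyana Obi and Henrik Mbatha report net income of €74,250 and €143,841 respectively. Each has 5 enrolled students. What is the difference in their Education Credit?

Aiyana (€74,250): Education Credit: base = 5 × €4,025 = €20,125. 32% of the €44,250 excess over €30,000 is €14,160; credit = €20,125 − €14,160 = €5,965.
Henrik (€143,841): Education Credit: base = 5 × €4,025 = €20,125. 32% of the €113,841 excess over €30,000 is €36,429.12 ≥ base, so the credit is €0.
Difference: |€5,965 − €0| = €5,965.

€5,965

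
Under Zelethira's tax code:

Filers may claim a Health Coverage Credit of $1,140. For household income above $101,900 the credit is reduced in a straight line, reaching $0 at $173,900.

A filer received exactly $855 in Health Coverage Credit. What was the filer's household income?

$119,900

$855 is 855/1,140 of the full $1,140, so 285/1,140 of the $72,000 range has been used: income = $101,900 + $72,000 × 285/1,140 = $119,900.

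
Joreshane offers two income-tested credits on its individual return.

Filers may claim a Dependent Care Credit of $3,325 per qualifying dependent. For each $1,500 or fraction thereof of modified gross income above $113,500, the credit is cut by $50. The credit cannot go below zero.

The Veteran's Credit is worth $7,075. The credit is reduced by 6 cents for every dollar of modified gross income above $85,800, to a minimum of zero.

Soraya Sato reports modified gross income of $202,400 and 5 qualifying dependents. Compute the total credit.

$13,704

Dependent Care Credit: base = 5 × $3,325 = $16,625. income exceeds $113,500 by $88,900, which is 60 full-or-partial $1,500 increments; reduction = 60 × $50 = $3,000, leaving $13,625.
Veteran's Credit: 6% of the $116,600 excess over $85,800 is $6,996; credit = $7,075 − $6,996 = $79.
Total: $13,625 + $79 = $13,704.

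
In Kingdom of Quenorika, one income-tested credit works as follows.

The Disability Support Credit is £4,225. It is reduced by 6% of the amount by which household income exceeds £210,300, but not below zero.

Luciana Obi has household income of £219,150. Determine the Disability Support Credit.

£3,694

Disability Support Credit: 6% of the £8,850 excess over £210,300 is £531; credit = £4,225 − £531 = £3,694.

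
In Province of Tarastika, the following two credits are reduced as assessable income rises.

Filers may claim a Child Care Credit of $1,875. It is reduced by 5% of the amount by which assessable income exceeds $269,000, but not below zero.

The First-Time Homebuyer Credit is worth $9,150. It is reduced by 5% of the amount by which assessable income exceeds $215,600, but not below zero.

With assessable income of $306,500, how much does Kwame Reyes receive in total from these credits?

$4,605

Child Care Credit: 5% of the $37,500 excess over $269,000 is $1,875 ≥ base, so the credit is $0.
First-Time Homebuyer Credit: 5% of the $90,900 excess over $215,600 is $4,545; credit = $9,150 − $4,545 = $4,605.
Total: $0 + $4,605 = $4,605.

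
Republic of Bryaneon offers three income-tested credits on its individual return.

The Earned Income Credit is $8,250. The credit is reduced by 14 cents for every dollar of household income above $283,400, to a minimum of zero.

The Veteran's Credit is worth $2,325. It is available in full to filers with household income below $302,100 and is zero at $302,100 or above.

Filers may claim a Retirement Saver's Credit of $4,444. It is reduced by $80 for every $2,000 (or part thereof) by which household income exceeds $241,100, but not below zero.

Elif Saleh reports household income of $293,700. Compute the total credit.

Earned Income Credit: 14% of the $10,300 excess over $283,400 is $1,442; credit = $8,250 − $1,442 = $6,808.
Veteran's Credit: $293,700 is below the $302,100 cutoff, so the full $2,325 applies.
Retirement Saver's Credit: income exceeds $241,100 by $52,600, which is 27 full-or-partial $2,000 increments; reduction = 27 × $80 = $2,160, leaving $2,284.
Total: $6,808 + $2,325 + $2,284 = $11,417.

$11,417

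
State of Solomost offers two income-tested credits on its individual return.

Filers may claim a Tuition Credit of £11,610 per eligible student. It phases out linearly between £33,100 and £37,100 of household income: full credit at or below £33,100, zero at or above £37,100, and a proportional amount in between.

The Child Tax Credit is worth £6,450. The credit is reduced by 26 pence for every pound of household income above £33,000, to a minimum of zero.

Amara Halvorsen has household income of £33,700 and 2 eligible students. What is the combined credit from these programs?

Tuition Credit: base = 2 × £11,610 = £23,220. £33,700 is £600 into a £4,000 phase-out range, leaving 3,400/4,000 of the credit: £23,220 × 3,400/4,000 = £19,737.
Child Tax Credit: 26% of the £700 excess over £33,000 is £182; credit = £6,450 − £182 = £6,268.
Total: £19,737 + £6,268 = £26,005.

£26,005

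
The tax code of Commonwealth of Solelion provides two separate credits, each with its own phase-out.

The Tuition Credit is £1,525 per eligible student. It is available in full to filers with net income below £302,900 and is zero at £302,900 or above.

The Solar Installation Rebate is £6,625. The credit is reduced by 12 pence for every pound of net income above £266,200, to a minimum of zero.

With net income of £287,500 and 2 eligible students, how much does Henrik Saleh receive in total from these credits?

Tuition Credit: base = 2 × £1,525 = £3,050. £287,500 is below the £302,900 cutoff, so the full £3,050 applies.
Solar Installation Rebate: 12% of the £21,300 excess over £266,200 is £2,556; credit = £6,625 − £2,556 = £4,069.
Total: £3,050 + £4,069 = £7,119.

£7,119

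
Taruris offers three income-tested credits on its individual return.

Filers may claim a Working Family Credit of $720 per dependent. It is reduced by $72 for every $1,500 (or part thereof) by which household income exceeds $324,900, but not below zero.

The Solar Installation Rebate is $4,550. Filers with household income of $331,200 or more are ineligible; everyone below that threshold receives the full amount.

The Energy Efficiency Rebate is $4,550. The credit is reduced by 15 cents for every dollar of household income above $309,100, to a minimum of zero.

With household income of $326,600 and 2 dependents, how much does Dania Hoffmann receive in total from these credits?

$7,771

Working Family Credit: base = 2 × $720 = $1,440. income exceeds $324,900 by $1,700, which is 2 full-or-partial $1,500 increments; reduction = 2 × $72 = $144, leaving $1,296.
Solar Installation Rebate: $326,600 is below the $331,200 cutoff, so the full $4,550 applies.
Energy Efficiency Rebate: 15% of the $17,500 excess over $309,100 is $2,625; credit = $4,550 − $2,625 = $1,925.
Total: $1,296 + $4,550 + $1,925 = $7,771.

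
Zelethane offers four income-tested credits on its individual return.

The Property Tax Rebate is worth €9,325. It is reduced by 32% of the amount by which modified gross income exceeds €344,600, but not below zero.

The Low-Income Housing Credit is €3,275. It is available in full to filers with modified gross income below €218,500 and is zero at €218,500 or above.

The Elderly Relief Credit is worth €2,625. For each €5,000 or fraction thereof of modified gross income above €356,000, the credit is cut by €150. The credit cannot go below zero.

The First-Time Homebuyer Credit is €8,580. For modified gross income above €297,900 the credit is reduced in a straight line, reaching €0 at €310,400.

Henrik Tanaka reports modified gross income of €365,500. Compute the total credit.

€4,962

Property Tax Rebate: 32% of the €20,900 excess over €344,600 is €6,688; credit = €9,325 − €6,688 = €2,637.
Low-Income Housing Credit: €365,500 meets or exceeds the €218,500 cutoff, so the credit is €0.
Elderly Relief Credit: income exceeds €356,000 by €9,500, which is 2 full-or-partial €5,000 increments; reduction = 2 × €150 = €300, leaving €2,325.
First-Time Homebuyer Credit: €365,500 is at or above €310,400, so the credit is €0.
Total: €2,637 + €0 + €2,325 + €0 = €4,962.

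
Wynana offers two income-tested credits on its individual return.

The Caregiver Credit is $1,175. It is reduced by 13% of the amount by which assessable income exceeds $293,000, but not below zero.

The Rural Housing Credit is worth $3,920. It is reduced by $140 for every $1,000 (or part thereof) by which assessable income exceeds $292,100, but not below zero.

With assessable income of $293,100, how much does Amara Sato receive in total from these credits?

$4,942

Caregiver Credit: 13% of the $100 excess over $293,000 is $13; credit = $1,175 − $13 = $1,162.
Rural Housing Credit: income exceeds $292,100 by $1,000, which is 1 full-or-partial $1,000 increment; reduction = 1 × $140 = $140, leaving $3,780.
Total: $1,162 + $3,780 = $4,942.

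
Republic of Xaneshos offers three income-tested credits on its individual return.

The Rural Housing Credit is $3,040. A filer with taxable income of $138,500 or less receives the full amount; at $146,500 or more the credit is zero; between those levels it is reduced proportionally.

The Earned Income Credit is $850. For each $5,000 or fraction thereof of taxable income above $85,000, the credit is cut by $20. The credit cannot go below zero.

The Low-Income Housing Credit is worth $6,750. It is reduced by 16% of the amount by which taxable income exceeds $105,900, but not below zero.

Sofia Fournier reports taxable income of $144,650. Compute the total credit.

Rural Housing Credit: $144,650 is $6,150 into a $8,000 phase-out range, leaving 1,850/8,000 of the credit: $3,040 × 1,850/8,000 = $703.
Earned Income Credit: income exceeds $85,000 by $59,650, which is 12 full-or-partial $5,000 increments; reduction = 12 × $20 = $240, leaving $610.
Low-Income Housing Credit: 16% of the $38,750 excess over $105,900 is $6,200; credit = $6,750 − $6,200 = $550.
Total: $703 + $610 + $550 = $1,863.

$1,863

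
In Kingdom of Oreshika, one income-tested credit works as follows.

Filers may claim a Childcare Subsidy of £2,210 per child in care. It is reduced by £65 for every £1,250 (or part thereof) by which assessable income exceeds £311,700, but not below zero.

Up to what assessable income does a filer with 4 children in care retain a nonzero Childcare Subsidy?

£480,450

Full credit = 4 × £2,210 = £8,840.
After 135 increments the reduction is 135 × £65 = £8,775, leaving £65; one more increment wipes it out. Increment 135 ends at excess 135 × £1,250 = £168,750, so the highest qualifying income is £311,700 + £168,750 = £480,450.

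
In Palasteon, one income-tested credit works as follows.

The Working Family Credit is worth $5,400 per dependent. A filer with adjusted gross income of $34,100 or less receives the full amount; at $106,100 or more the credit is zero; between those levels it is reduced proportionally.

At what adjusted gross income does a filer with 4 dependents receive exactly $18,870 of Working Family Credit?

Full credit = 4 × $5,400 = $21,600.
$18,870 is 18,870/21,600 of the full $21,600, so 2,730/21,600 of the $72,000 range has been used: income = $34,100 + $72,000 × 2,730/21,600 = $43,200.

$43,200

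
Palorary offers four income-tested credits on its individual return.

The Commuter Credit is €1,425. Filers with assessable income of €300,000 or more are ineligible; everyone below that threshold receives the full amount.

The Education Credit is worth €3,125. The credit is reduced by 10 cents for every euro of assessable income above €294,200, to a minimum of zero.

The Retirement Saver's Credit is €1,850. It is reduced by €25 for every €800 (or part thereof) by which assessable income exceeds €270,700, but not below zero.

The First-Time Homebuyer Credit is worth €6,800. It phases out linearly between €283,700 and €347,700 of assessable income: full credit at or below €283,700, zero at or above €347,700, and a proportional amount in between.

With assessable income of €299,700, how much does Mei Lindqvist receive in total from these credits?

Commuter Credit: €299,700 is below the €300,000 cutoff, so the full €1,425 applies.
Education Credit: 10% of the €5,500 excess over €294,200 is €550; credit = €3,125 − €550 = €2,575.
Retirement Saver's Credit: income exceeds €270,700 by €29,000, which is 37 full-or-partial €800 increments; reduction = 37 × €25 = €925, leaving €925.
First-Time Homebuyer Credit: €299,700 is €16,000 into a €64,000 phase-out range, leaving 48,000/64,000 of the credit: €6,800 × 48,000/64,000 = €5,100.
Total: €1,425 + €2,575 + €925 + €5,100 = €10,025.

€10,025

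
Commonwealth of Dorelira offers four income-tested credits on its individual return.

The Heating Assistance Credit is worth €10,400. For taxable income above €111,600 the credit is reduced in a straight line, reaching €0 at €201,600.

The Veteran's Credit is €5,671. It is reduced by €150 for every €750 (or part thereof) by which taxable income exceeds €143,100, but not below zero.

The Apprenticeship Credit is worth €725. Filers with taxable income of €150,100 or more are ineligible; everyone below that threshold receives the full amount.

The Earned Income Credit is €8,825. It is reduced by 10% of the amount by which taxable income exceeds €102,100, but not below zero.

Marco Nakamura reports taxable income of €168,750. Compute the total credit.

Heating Assistance Credit: €168,750 is €57,150 into a €90,000 phase-out range, leaving 32,850/90,000 of the credit: €10,400 × 32,850/90,000 = €3,796.
Veteran's Credit: income exceeds €143,100 by €25,650, which is 35 full-or-partial €750 increments; reduction = 35 × €150 = €5,250, leaving €421.
Apprenticeship Credit: €168,750 meets or exceeds the €150,100 cutoff, so the credit is €0.
Earned Income Credit: 10% of the €66,650 excess over €102,100 is €6,665; credit = €8,825 − €6,665 = €2,160.
Total: €3,796 + €421 + €0 + €2,160 = €6,377.

€6,377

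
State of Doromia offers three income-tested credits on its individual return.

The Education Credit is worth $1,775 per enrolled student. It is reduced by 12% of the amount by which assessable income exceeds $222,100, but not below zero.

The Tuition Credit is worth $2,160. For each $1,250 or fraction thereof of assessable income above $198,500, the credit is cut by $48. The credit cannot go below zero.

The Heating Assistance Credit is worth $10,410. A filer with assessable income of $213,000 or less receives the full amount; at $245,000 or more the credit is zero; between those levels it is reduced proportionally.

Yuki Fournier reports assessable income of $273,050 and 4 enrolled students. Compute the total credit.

Education Credit: base = 4 × $1,775 = $7,100. 12% of the $50,950 excess over $222,100 is $6,114; credit = $7,100 − $6,114 = $986.
Tuition Credit: income exceeds $198,500 by $74,550 → 60 increments × $48 = $2,880 ≥ base, so the credit is $0.
Heating Assistance Credit: $273,050 is at or above $245,000, so the credit is $0.
Total: $986 + $0 + $0 = $986.

$986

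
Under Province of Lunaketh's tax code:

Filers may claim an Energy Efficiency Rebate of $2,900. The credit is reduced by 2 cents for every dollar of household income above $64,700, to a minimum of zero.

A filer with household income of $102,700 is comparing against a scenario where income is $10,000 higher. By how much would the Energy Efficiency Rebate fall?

At $102,700 — 2% of the $38,000 excess over $64,700 is $760; credit = $2,900 − $760 = $2,140.
At $112,700 — 2% of the $48,000 excess over $64,700 is $960; credit = $2,900 − $960 = $1,940.
Lost: $2,140 − $1,940 = $200.

$200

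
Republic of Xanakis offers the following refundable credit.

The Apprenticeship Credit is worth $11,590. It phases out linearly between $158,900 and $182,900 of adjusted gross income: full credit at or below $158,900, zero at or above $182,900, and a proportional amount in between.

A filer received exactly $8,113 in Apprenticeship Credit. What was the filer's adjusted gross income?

$8,113 is 8,113/11,590 of the full $11,590, so 3,477/11,590 of the $24,000 range has been used: income = $158,900 + $24,000 × 3,477/11,590 = $166,100.

$166,100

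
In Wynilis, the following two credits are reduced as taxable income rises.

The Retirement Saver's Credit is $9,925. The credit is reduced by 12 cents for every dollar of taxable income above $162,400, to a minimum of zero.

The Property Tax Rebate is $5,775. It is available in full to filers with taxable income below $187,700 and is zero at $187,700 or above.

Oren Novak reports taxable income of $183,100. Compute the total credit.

$13,216

Retirement Saver's Credit: 12% of the $20,700 excess over $162,400 is $2,484; credit = $9,925 − $2,484 = $7,441.
Property Tax Rebate: $183,100 is below the $187,700 cutoff, so the full $5,775 applies.
Total: $7,441 + $5,775 = $13,216.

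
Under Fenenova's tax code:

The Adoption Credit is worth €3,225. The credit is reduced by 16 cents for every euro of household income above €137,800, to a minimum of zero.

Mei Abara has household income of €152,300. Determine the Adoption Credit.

Adoption Credit: 16% of the €14,500 excess over €137,800 is €2,320; credit = €3,225 − €2,320 = €905.

€905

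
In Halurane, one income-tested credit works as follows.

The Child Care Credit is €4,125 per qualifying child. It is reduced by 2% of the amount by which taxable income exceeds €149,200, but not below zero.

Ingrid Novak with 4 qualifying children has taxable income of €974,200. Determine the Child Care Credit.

Child Care Credit: base = 4 × €4,125 = €16,500. 2% of the €825,000 excess over €149,200 is €16,500 ≥ base, so the credit is €0.

€0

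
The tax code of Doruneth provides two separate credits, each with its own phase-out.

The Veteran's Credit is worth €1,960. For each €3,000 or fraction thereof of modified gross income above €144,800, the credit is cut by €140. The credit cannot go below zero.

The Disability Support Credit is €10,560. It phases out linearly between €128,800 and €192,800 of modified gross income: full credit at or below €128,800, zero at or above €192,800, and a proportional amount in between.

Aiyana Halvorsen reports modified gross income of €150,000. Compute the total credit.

€8,742

Veteran's Credit: income exceeds €144,800 by €5,200, which is 2 full-or-partial €3,000 increments; reduction = 2 × €140 = €280, leaving €1,680.
Disability Support Credit: €150,000 is €21,200 into a €64,000 phase-out range, leaving 42,800/64,000 of the credit: €10,560 × 42,800/64,000 = €7,062.
Total: €1,680 + €7,062 = €8,742.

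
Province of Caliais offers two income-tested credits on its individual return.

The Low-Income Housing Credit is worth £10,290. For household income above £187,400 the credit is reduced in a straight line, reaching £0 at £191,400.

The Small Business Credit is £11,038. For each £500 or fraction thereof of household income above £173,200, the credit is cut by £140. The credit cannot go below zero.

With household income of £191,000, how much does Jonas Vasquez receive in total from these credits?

£7,027

Low-Income Housing Credit: £191,000 is £3,600 into a £4,000 phase-out range, leaving 400/4,000 of the credit: £10,290 × 400/4,000 = £1,029.
Small Business Credit: income exceeds £173,200 by £17,800, which is 36 full-or-partial £500 increments; reduction = 36 × £140 = £5,040, leaving £5,998.
Total: £1,029 + £5,998 = £7,027.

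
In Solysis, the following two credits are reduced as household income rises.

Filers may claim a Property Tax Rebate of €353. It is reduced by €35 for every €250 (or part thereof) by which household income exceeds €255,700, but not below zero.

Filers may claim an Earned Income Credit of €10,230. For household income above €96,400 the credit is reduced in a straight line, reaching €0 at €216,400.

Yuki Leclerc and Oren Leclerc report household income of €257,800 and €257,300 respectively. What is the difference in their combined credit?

€70

Yuki (€257,800): Property Tax Rebate: income exceeds €255,700 by €2,100, which is 9 full-or-partial €250 increments; reduction = 9 × €35 = €315, leaving €38. Earned Income Credit: €257,800 is at or above €216,400, so the credit is €0. total €38 + €0 = €38
Oren (€257,300): Property Tax Rebate: income exceeds €255,700 by €1,600, which is 7 full-or-partial €250 increments; reduction = 7 × €35 = €245, leaving €108. Earned Income Credit: €257,300 is at or above €216,400, so the credit is €0. total €108 + €0 = €108
Difference: |€38 − €108| = €70.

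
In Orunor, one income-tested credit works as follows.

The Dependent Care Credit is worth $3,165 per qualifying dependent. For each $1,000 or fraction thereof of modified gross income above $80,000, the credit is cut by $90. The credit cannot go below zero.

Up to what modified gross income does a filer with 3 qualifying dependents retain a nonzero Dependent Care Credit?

$185,000

Full credit = 3 × $3,165 = $9,495.
After 105 increments the reduction is 105 × $90 = $9,450, leaving $45; one more increment wipes it out. Increment 105 ends at excess 105 × $1,000 = $105,000, so the highest qualifying income is $80,000 + $105,000 = $185,000.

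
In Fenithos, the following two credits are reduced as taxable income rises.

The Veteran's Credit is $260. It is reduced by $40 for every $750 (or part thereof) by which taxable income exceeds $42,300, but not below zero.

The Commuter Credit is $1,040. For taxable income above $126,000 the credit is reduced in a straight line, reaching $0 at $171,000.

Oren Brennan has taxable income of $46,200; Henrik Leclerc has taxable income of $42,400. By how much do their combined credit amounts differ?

Oren ($46,200): Veteran's Credit: income exceeds $42,300 by $3,900, which is 6 full-or-partial $750 increments; reduction = 6 × $40 = $240, leaving $20. Commuter Credit: $46,200 is at or below the $126,000 threshold, so the full $1,040 applies. total $20 + $1,040 = $1,060
Henrik ($42,400): Veteran's Credit: income exceeds $42,300 by $100, which is 1 full-or-partial $750 increment; reduction = 1 × $40 = $40, leaving $220. Commuter Credit: $42,400 is at or below the $126,000 threshold, so the full $1,040 applies. total $220 + $1,040 = $1,260
Difference: |$1,060 − $1,260| = $200.

$200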